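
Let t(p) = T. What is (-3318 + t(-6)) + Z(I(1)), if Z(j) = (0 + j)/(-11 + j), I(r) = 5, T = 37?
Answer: -19691/6 ≈ -3281.8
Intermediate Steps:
Z(j) = j/(-11 + j)
t(p) = 37
(-3318 + t(-6)) + Z(I(1)) = (-3318 + 37) + 5/(-11 + 5) = -3281 + 5/(-6) = -3281 + 5*(-⅙) = -3281 - ⅚ = -19691/6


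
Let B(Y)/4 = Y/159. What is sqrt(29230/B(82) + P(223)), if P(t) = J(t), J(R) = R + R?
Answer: sqrt(98274089)/82 ≈ 120.89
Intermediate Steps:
B(Y) = 4*Y/159 (B(Y) = 4*(Y/159) = 4*Y/159)
J(R) = 2*R
P(t) = 2*t
sqrt(29230/B(82) + P(223)) = sqrt(29230/(((4/159)*82)) + 2*223) = sqrt(29230/(328/159) + 446) = sqrt(29230*(159/328) + 446) = sqrt(2323785/164 + 446) = sqrt(2396929/164) = sqrt(98274089)/82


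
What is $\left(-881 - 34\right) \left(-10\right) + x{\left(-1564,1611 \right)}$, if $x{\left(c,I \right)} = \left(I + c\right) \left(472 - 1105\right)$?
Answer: $-20601$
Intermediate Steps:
$x{\left(c,I \right)} = - 633 I - 633 c$ ($x{\left(c,I \right)} = \left(I + c\right) \left(-633\right) = - 633 I - 633 c$)
$\left(-881 - 34\right) \left(-10\right) + x{\left(-1564,1611 \right)} = \left(-881 - 34\right) \left(-10\right) - 29751 = \left(-915\right) \left(-10\right) + \left(-1019763 + 990012\right) = 9150 - 29751 = -20601$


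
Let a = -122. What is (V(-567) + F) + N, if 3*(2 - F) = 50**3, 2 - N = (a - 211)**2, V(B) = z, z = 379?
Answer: -456518/3 ≈ -1.5217e+5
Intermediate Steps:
V(B) = 379
N = -110887 (N = 2 - (-122 - 211)**2 = 2 - 1*(-333)**2 = 2 - 1*110889 = 2 - 110889 = -110887)
F = -124994/3 (F = 2 - 1/3*50**3 = 2 - 1/3*125000 = 2 - 125000/3 = -124994/3 ≈ -41665.)
(V(-567) + F) + N = (379 - 124994/3) - 110887 = -123857/3 - 110887 = -456518/3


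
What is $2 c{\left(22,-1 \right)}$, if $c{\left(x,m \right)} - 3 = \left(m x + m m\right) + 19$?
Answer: $2$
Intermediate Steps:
$c{\left(x,m \right)} = 22 + m^{2} + m x$ ($c{\left(x,m \right)} = 3 + \left(\left(m x + m m\right) + 19\right) = 3 + \left(\left(m x + m^{2}\right) + 19\right) = 3 + \left(\left(m^{2} + m x\right) + 19\right) = 3 + \left(19 + m^{2} + m x\right) = 22 + m^{2} + m x$)
$2 c{\left(22,-1 \right)} = 2 \left(22 + \left(-1\right)^{2} - 22\right) = 2 \left(22 + 1 - 22\right) = 2 \cdot 1 = 2$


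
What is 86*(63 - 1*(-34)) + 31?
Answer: 8373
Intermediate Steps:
86*(63 - 1*(-34)) + 31 = 86*(63 + 34) + 31 = 86*97 + 31 = 8342 + 31 = 8373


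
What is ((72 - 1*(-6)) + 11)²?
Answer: 7921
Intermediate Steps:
((72 - 1*(-6)) + 11)² = ((72 + 6) + 11)² = (78 + 11)² = 89² = 7921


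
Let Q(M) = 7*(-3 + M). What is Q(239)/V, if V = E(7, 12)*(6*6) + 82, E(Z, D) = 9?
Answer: 118/29 ≈ 4.0690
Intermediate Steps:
Q(M) = -21 + 7*M
V = 406 (V = 9*(6*6) + 82 = 9*36 + 82 = 324 + 82 = 406)
Q(239)/V = (-21 + 7*239)/406 = (-21 + 1673)*(1/406) = 1652*(1/406) = 118/29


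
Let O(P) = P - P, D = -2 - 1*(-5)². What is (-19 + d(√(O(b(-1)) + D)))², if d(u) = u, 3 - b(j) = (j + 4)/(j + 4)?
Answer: 334 - 114*I*√3 ≈ 334.0 - 197.45*I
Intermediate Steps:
b(j) = 2 (b(j) = 3 - (j + 4)/(j + 4) = 3 - (4 + j)/(4 + j) = 3 - 1*1 = 3 - 1 = 2)
D = -27 (D = -2 - 1*25 = -2 - 25 = -27)
O(P) = 0
(-19 + d(√(O(b(-1)) + D)))² = (-19 + √(0 - 27))² = (-19 + √(-27))² = (-19 + 3*I*√3)²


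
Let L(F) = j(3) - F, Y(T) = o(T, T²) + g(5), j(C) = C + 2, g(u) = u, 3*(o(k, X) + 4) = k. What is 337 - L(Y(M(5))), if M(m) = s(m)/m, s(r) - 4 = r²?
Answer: 5024/15 ≈ 334.93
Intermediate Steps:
o(k, X) = -4 + k/3
j(C) = 2 + C
s(r) = 4 + r²
M(m) = (4 + m²)/m
Y(T) = 1 + T/3 (Y(T) = (-4 + T/3) + 5 = 1 + T/3)
L(F) = 5 - F (L(F) = (2 + 3) - F = 5 - F)
337 - L(Y(M(5))) = 337 - (5 - (1 + (5 + 4/5)/3)) = 337 - (5 - (1 + (5 + 4*(⅕))/3)) = 337 - (5 - (1 + (5 + ⅘)/3)) = 337 - (5 - (1 + (⅓)*(29/5))) = 337 - (5 - (1 + 29/15)) = 337 - (5 - 1*44/15) = 337 - (5 - 44/15) = 337 - 1*31/15 = 337 - 31/15 = 5024/15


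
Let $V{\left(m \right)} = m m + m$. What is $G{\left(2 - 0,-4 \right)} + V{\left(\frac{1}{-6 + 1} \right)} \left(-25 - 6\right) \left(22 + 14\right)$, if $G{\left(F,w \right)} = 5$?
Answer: $\frac{4589}{25} \approx 183.56$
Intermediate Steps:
$V{\left(m \right)} = m + m^{2}$ ($V{\left(m \right)} = m^{2} + m = m + m^{2}$)
$G{\left(2 - 0,-4 \right)} + V{\left(\frac{1}{-6 + 1} \right)} \left(-25 - 6\right) \left(22 + 14\right) = 5 + \frac{1 + \frac{1}{-6 + 1}}{-6 + 1} \left(-25 - 6\right) \left(22 + 14\right) = 5 + \frac{1 + \frac{1}{-5}}{-5} \left(\left(-31\right) 36\right) = 5 + - \frac{1 - \frac{1}{5}}{5} \left(-1116\right) = 5 + \left(- \frac{1}{5}\right) \frac{4}{5} \left(-1116\right) = 5 - - \frac{4464}{25} = 5 + \frac{4464}{25} = \frac{4589}{25}$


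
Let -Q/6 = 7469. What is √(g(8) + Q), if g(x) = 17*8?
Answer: I*√44678 ≈ 211.37*I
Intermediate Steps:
Q = -44814 (Q = -6*7469 = -44814)
g(x) = 136
√(g(8) + Q) = √(136 - 44814) = √(-44678) = I*√44678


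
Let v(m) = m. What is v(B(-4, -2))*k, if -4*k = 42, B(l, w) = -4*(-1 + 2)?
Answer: 42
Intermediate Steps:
B(l, w) = -4 (B(l, w) = -4*1 = -4)
k = -21/2 (k = -¼*42 = -21/2 ≈ -10.500)
v(B(-4, -2))*k = -4*(-21/2) = 42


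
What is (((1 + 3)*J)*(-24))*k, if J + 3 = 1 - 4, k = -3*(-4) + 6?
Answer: 10368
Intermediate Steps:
k = 18 (k = 12 + 6 = 18)
J = -6 (J = -3 + (1 - 4) = -3 - 3 = -6)
(((1 + 3)*J)*(-24))*k = (((1 + 3)*(-6))*(-24))*18 = ((4*(-6))*(-24))*18 = -24*(-24)*18 = 576*18 = 10368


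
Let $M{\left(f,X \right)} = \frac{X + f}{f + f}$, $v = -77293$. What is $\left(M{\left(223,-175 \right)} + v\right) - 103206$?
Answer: $- \frac{40251253}{223} \approx -1.805 \cdot 10^{5}$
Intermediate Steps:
$M{\left(f,X \right)} = \frac{X + f}{2 f}$
$\left(M{\left(223,-175 \right)} + v\right) - 103206 = \left(\frac{-175 + 223}{2 \cdot 223} - 77293\right) - 103206 = \left(\frac{1}{2} \cdot \frac{1}{223} \cdot 48 - 77293\right) - 103206 = \left(\frac{24}{223} - 77293\right) - 103206 = - \frac{17236315}{223} - 103206 = - \frac{40251253}{223}$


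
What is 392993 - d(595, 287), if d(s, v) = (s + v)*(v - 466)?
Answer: 550871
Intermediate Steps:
d(s, v) = (-466 + v)*(s + v) (d(s, v) = (s + v)*(-466 + v) = (-466 + v)*(s + v))
392993 - d(595, 287) = 392993 - (287**2 - 466*595 - 466*287 + 595*287) = 392993 - (82369 - 277270 - 133742 + 170765) = 392993 - 1*(-157878) = 392993 + 157878 = 550871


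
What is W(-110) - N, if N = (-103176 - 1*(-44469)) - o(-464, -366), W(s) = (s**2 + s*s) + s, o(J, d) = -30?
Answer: 82767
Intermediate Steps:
W(s) = s + 2*s**2 (W(s) = (s**2 + s**2) + s = 2*s**2 + s = s + 2*s**2)
N = -58677 (N = (-103176 - 1*(-44469)) - 1*(-30) = (-103176 + 44469) + 30 = -58707 + 30 = -58677)
W(-110) - N = -110*(1 + 2*(-110)) - 1*(-58677) = -110*(1 - 220) + 58677 = -110*(-219) + 58677 = 24090 + 58677 = 82767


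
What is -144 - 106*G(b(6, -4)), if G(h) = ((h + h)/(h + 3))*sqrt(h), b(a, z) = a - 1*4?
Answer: -144 - 424*sqrt(2)/5 ≈ -263.93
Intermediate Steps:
b(a, z) = -4 + a (b(a, z) = a - 4 = -4 + a)
G(h) = 2*h**(3/2)/(3 + h) (G(h) = ((2*h)/(3 + h))*sqrt(h) = (2*h/(3 + h))*sqrt(h) = 2*h**(3/2)/(3 + h))
-144 - 106*G(b(6, -4)) = -144 - 212*(-4 + 6)**(3/2)/(3 + (-4 + 6)) = -144 - 212*2**(3/2)/(3 + 2) = -144 - 212*2*sqrt(2)/5 = -144 - 424*sqrt(2)/5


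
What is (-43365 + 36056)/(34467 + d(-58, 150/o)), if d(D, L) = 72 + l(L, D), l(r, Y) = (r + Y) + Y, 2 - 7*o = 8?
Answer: -7309/34248 ≈ -0.21341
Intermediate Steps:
o = -6/7 (o = 2/7 - ⅐*8 = 2/7 - 8/7 = -6/7 ≈ -0.85714)
l(r, Y) = r + 2*Y (l(r, Y) = (Y + r) + Y = r + 2*Y)
d(D, L) = 72 + L + 2*D (d(D, L) = 72 + (L + 2*D) = 72 + L + 2*D)
(-43365 + 36056)/(34467 + d(-58, 150/o)) = (-43365 + 36056)/(34467 + (72 + 150/(-6/7) + 2*(-58))) = -7309/(34467 + (72 + 150*(-7/6) - 116)) = -7309/(34467 + (72 - 175 - 116)) = -7309/(34467 - 219) = -7309/34248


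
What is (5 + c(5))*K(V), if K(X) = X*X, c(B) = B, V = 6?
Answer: 360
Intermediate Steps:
K(X) = X²
(5 + c(5))*K(V) = (5 + 5)*6² = 10*36 = 360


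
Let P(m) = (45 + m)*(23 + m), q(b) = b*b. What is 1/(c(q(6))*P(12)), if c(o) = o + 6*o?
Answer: 1/502740 ≈ 1.9891e-6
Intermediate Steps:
q(b) = b**2
c(o) = 7*o
P(m) = (23 + m)*(45 + m)
1/(c(q(6))*P(12)) = 1/(((7*6**2))*(1035 + 12**2 + 68*12)) = 1/(((7*36))*(1035 + 144 + 816)) = 1/(252*1995) = (1/252)*(1/1995) = 1/502740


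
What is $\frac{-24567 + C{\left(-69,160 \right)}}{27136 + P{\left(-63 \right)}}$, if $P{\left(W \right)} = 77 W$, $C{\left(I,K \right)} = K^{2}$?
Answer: $\frac{1033}{22285} \approx 0.046354$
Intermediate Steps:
$\frac{-24567 + C{\left(-69,160 \right)}}{27136 + P{\left(-63 \right)}} = \frac{-24567 + 160^{2}}{27136 + 77 \left(-63\right)} = \frac{-24567 + 25600}{27136 - 4851} = \frac{1033}{22285}$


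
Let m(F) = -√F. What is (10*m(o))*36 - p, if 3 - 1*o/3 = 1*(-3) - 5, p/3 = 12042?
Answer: -36126 - 360*√33 ≈ -38194.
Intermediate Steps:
p = 36126 (p = 3*12042 = 36126)
o = 33 (o = 9 - 3*(1*(-3) - 5) = 9 - 3*(-3 - 5) = 9 - 3*(-8) = 9 + 24 = 33)
(10*m(o))*36 - p = (10*(-√33))*36 - 1*36126 = -10*√33*36 - 36126 = -360*√33 - 36126 = -36126 - 360*√33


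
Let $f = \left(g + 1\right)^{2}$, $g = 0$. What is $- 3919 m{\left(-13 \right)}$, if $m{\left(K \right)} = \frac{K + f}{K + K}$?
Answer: $- \frac{23514}{13} \approx -1808.8$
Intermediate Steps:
$f = 1$ ($f = \left(0 + 1\right)^{2} = 1^{2} = 1$)
$m{\left(K \right)} = \frac{1 + K}{2 K}$ ($m{\left(K \right)} = \frac{K + 1}{K + K} = \frac{1 + K}{2 K}$)
$- 3919 m{\left(-13 \right)} = - 3919 \frac{1 - 13}{2 \left(-13\right)} = - 3919 \cdot \frac{1}{2} \left(- \frac{1}{13}\right) \left(-12\right) = \left(-3919\right) \frac{6}{13} = - \frac{23514}{13}$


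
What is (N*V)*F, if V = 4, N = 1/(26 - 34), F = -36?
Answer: 18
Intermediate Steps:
N = -1/8 (N = 1/(-8) = -1/8 ≈ -0.12500)
(N*V)*F = -1/8*4*(-36) = -1/2*(-36) = 18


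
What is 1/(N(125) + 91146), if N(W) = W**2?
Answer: 1/106771 ≈ 9.3658e-6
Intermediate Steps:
1/(N(125) + 91146) = 1/(125**2 + 91146) = 1/(15625 + 91146) = 1/106771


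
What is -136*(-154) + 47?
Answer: 20991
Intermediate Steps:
-136*(-154) + 47 = 20944 + 47 = 20991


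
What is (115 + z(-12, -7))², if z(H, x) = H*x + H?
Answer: 34969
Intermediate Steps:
z(H, x) = H + H*x
(115 + z(-12, -7))² = (115 - 12*(1 - 7))² = (115 - 12*(-6))² = (115 + 72)² = 187² = 34969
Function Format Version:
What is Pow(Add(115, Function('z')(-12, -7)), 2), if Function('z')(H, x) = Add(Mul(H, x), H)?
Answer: 34969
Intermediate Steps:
Function('z')(H, x) = Add(H, Mul(H, x))
Pow(Add(115, Function('z')(-12, -7)), 2) = Pow(Add(115, Mul(-12, Add(1, -7))), 2) = Pow(Add(115, Mul(-12, -6)), 2) = Pow(Add(115, 72), 2) = Pow(187, 2) = 34969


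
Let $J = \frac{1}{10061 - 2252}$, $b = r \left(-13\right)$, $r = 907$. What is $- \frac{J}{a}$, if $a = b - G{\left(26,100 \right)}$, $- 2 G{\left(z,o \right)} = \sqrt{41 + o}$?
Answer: $\frac{47164}{4342667542647} + \frac{2 \sqrt{141}}{4342667542647} \approx 1.0866 \cdot 10^{-8}$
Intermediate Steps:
$G{\left(z,o \right)} = - \frac{\sqrt{41 + o}}{2}$
$b = -11791$ ($b = 907 \left(-13\right) = -11791$)
$a = -11791 + \frac{\sqrt{141}}{2}$ ($a = -11791 - - \frac{\sqrt{41 + 100}}{2} = -11791 - - \frac{\sqrt{141}}{2} = -11791 + \frac{\sqrt{141}}{2} \approx -11785.0$)
$J = \frac{1}{7809} \approx 0.00012806$
$- \frac{J}{a} = - \frac{1}{7809 \left(-11791 + \frac{\sqrt{141}}{2}\right)}$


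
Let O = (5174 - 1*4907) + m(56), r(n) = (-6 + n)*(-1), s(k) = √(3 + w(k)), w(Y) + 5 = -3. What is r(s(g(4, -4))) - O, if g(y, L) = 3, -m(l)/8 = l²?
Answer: 24827 - I*√5 ≈ 24827.0 - 2.2361*I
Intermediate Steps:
w(Y) = -8 (w(Y) = -5 - 3 = -8)
m(l) = -8*l²
s(k) = I*√5 (s(k) = √(3 - 8) = √(-5) = I*√5)
r(n) = 6 - n
O = -24821 (O = (5174 - 1*4907) - 8*56² = (5174 - 4907) - 8*3136 = 267 - 25088 = -24821)
r(s(g(4, -4))) - O = (6 - I*√5) - 1*(-24821) = (6 - I*√5) + 24821 = 24827 - I*√5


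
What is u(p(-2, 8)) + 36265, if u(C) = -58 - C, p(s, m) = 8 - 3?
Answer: 36202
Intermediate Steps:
p(s, m) = 5
u(p(-2, 8)) + 36265 = (-58 - 1*5) + 36265 = (-58 - 5) + 36265 = -63 + 36265 = 36202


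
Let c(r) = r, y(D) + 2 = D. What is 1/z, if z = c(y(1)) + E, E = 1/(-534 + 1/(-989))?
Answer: -528127/529116 ≈ -0.99813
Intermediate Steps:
y(D) = -2 + D
E = -989/528127 (E = 1/(-534 - 1/989) = 1/(-528127/989) = -989/528127 ≈ -0.0018727)
z = -529116/528127 (z = (-2 + 1) - 989/528127 = -1 - 989/528127 = -529116/528127 ≈ -1.0019)
1/z = 1/(-529116/528127) = -528127/529116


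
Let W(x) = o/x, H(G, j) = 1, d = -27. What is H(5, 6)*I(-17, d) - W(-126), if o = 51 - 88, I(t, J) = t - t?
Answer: -37/126 ≈ -0.29365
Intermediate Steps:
I(t, J) = 0
o = -37
W(x) = -37/x
H(5, 6)*I(-17, d) - W(-126) = 1*0 - (-37)/(-126) = 0 - (-37)*(-1)/126 = 0 - 1*37/126 = 0 - 37/126 = -37/126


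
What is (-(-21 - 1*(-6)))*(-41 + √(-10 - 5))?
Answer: -615 + 15*I*√15 ≈ -615.0 + 58.095*I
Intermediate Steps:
(-(-21 - 1*(-6)))*(-41 + √(-10 - 5)) = (-(-21 + 6))*(-41 + √(-15)) = (-1*(-15))*(-41 + I*√15) = 15*(-41 + I*√15) = -615 + 15*I*√15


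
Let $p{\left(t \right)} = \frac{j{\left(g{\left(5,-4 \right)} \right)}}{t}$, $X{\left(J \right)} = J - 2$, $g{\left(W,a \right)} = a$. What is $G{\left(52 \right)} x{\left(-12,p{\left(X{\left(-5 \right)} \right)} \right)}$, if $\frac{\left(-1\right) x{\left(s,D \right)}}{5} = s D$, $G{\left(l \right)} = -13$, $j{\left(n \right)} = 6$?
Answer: $\frac{4680}{7} \approx 668.57$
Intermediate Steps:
$X{\left(J \right)} = -2 + J$ ($X{\left(J \right)} = J - 2 = -2 + J$)
$p{\left(t \right)} = \frac{6}{t}$
$x{\left(s,D \right)} = - 5 D s$ ($x{\left(s,D \right)} = - 5 s D = - 5 D s$)
$G{\left(52 \right)} x{\left(-12,p{\left(X{\left(-5 \right)} \right)} \right)} = - 13 \left(\left(-5\right) \frac{6}{-2 - 5} \left(-12\right)\right) = - 13 \left(\left(-5\right) \frac{6}{-7} \left(-12\right)\right) = - 13 \left(\left(-5\right) 6 \left(- \frac{1}{7}\right) \left(-12\right)\right) = - 13 \left(\left(-5\right) \left(- \frac{6}{7}\right) \left(-12\right)\right) = \left(-13\right) \left(- \frac{360}{7}\right) = \frac{4680}{7}$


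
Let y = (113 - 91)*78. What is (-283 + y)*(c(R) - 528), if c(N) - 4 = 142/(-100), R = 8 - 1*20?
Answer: -37646343/50 ≈ -7.5293e+5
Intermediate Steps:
R = -12 (R = 8 - 20 = -12)
y = 1716 (y = 22*78 = 1716)
c(N) = 129/50 (c(N) = 4 + 142/(-100) = 4 + 142*(-1/100) = 4 - 71/50 = 129/50)
(-283 + y)*(c(R) - 528) = (-283 + 1716)*(129/50 - 528) = 1433*(-26271/50) = -37646343/50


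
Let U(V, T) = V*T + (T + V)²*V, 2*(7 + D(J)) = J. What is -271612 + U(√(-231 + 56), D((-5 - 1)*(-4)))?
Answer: -273362 - 725*I*√7 ≈ -2.7336e+5 - 1918.2*I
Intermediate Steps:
D(J) = -7 + J/2
U(V, T) = T*V + V*(T + V)²
-271612 + U(√(-231 + 56), D((-5 - 1)*(-4))) = -271612 + √(-231 + 56)*((-7 + ((-5 - 1)*(-4))/2) + ((-7 + ((-5 - 1)*(-4))/2) + √(-231 + 56))²) = -271612 + √(-175)*((-7 + (-6*(-4))/2) + ((-7 + (-6*(-4))/2) + √(-175))²) = -271612 + (5*I*√7)*((-7 + (½)*24) + ((-7 + (½)*24) + 5*I*√7)²) = -271612 + (5*I*√7)*((-7 + 12) + ((-7 + 12) + 5*I*√7)²) = -271612 + (5*I*√7)*(5 + (5 + 5*I*√7)²) = -271612 + 5*I*√7*(5 + (5 + 5*I*√7)²)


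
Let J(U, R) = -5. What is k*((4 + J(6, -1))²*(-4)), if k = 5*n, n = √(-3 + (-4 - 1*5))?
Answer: -40*I*√3 ≈ -69.282*I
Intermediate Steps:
n = 2*I*√3 (n = √(-3 + (-4 - 5)) = √(-3 - 9) = √(-12) = 2*I*√3 ≈ 3.4641*I)
k = 10*I*√3 (k = 5*(2*I*√3) = 10*I*√3 ≈ 17.32*I)
k*((4 + J(6, -1))²*(-4)) = (10*I*√3)*((4 - 5)²*(-4)) = (10*I*√3)*((-1)²*(-4)) = (10*I*√3)*(1*(-4)) = (10*I*√3)*(-4) = -40*I*√3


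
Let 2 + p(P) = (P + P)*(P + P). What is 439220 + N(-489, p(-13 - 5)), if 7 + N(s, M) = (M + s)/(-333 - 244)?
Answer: 253425096/577 ≈ 4.3921e+5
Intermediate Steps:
p(P) = -2 + 4*P² (p(P) = -2 + (P + P)*(P + P) = -2 + (2*P)*(2*P) = -2 + 4*P²)
N(s, M) = -7 - M/577 - s/577 (N(s, M) = -7 + (M + s)/(-333 - 244) = -7 + (M + s)/(-577) = -7 + (M + s)*(-1/577) = -7 + (-M/577 - s/577) = -7 - M/577 - s/577)
439220 + N(-489, p(-13 - 5)) = 439220 + (-7 - (-2 + 4*(-13 - 5)²)/577 - 1/577*(-489)) = 439220 + (-7 - (-2 + 4*(-18)²)/577 + 489/577) = 439220 + (-7 - (-2 + 4*324)/577 + 489/577) = 439220 + (-7 - (-2 + 1296)/577 + 489/577) = 439220 + (-7 - 1/577*1294 + 489/577) = 439220 + (-7 - 1294/577 + 489/577) = 439220 - 4844/577 = 253425096/577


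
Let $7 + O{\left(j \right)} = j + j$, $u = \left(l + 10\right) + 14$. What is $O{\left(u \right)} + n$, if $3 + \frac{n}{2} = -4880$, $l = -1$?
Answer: $-9727$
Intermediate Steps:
$n = -9766$ ($n = -6 + 2 \left(-4880\right) = -6 - 9760 = -9766$)
$u = 23$ ($u = \left(-1 + 10\right) + 14 = 9 + 14 = 23$)
$O{\left(j \right)} = -7 + 2 j$ ($O{\left(j \right)} = -7 + \left(j + j\right) = -7 + 2 j$)
$O{\left(u \right)} + n = \left(-7 + 2 \cdot 23\right) - 9766 = \left(-7 + 46\right) - 9766 = 39 - 9766 = -9727$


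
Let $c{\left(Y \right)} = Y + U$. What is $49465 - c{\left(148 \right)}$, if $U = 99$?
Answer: $49218$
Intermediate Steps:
$c{\left(Y \right)} = 99 + Y$ ($c{\left(Y \right)} = Y + 99 = 99 + Y$)
$49465 - c{\left(148 \right)} = 49465 - \left(99 + 148\right) = 49465 - 247 = 49218$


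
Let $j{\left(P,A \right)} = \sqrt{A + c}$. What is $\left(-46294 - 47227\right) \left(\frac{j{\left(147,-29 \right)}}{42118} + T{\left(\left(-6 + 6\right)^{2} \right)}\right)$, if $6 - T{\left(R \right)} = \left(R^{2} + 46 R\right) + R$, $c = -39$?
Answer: $-561126 - \frac{93521 i \sqrt{17}}{21059} \approx -5.6113 \cdot 10^{5} - 18.31 i$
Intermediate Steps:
$j{\left(P,A \right)} = \sqrt{-39 + A}$ ($j{\left(P,A \right)} = \sqrt{A - 39} = \sqrt{-39 + A}$)
$T{\left(R \right)} = 6 - R^{2} - 47 R$ ($T{\left(R \right)} = 6 - \left(\left(R^{2} + 46 R\right) + R\right) = 6 - \left(R^{2} + 47 R\right) = 6 - R^{2} - 47 R$)
$\left(-46294 - 47227\right) \left(\frac{j{\left(147,-29 \right)}}{42118} + T{\left(\left(-6 + 6\right)^{2} \right)}\right) = \left(-46294 - 47227\right) \left(\frac{\sqrt{-39 - 29}}{42118} - \left(-6 + \left(\left(-6 + 6\right)^{2}\right)^{2} + 47 \left(-6 + 6\right)^{2}\right)\right) = - 93521 \left(\sqrt{-68} \cdot \frac{1}{42118} - \left(-6 + 0 + \left(0^{2}\right)^{2}\right)\right) = - 93521 \left(2 i \sqrt{17} \cdot \frac{1}{42118} - -6\right) = - 93521 \left(\frac{i \sqrt{17}}{21059} + \left(6 - 0 + 0\right)\right) = - 93521 \left(\frac{i \sqrt{17}}{21059} + \left(6 + 0 + 0\right)\right) = - 93521 \left(\frac{i \sqrt{17}}{21059} + 6\right) = - 93521 \left(6 + \frac{i \sqrt{17}}{21059}\right) = -561126 - \frac{93521 i \sqrt{17}}{21059}$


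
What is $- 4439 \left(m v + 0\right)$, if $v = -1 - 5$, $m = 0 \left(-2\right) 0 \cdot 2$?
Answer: $0$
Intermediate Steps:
$m = 0$ ($m = 0 \cdot 0 = 0$)
$v = -6$ ($v = -1 - 5 = -6$)
$- 4439 \left(m v + 0\right) = - 4439 \left(0 \left(-6\right) + 0\right) = - 4439 \left(0 + 0\right) = \left(-4439\right) 0 = 0$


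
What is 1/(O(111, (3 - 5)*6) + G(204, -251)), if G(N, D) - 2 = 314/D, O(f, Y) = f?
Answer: 251/28049 ≈ 0.0089486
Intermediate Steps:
G(N, D) = 2 + 314/D
1/(O(111, (3 - 5)*6) + G(204, -251)) = 1/(111 + (2 + 314/(-251))) = 1/(111 + (2 + 314*(-1/251))) = 1/(111 + (2 - 314/251)) = 1/(111 + 188/251) = 1/(28049/251) = 251/28049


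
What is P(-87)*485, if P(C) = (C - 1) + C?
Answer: -84875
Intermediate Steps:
P(C) = -1 + 2*C (P(C) = (-1 + C) + C = -1 + 2*C)
P(-87)*485 = (-1 + 2*(-87))*485 = (-1 - 174)*485 = -175*485 = -84875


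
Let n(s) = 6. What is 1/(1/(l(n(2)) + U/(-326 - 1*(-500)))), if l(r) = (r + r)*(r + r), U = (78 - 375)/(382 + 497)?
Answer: 2447103/16994 ≈ 144.00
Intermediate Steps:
U = -99/293 (U = -297/879 = -297*1/879 = -99/293 ≈ -0.33788)
l(r) = 4*r**2 (l(r) = (2*r)*(2*r) = 4*r**2)
1/(1/(l(n(2)) + U/(-326 - 1*(-500)))) = 1/(1/(4*6**2 - 99/(293*(-326 - 1*(-500))))) = 1/(1/(4*36 - 99/(293*(-326 + 500)))) = 1/(1/(144 - 99/293/174)) = 1/(1/(144 - 99/293*1/174)) = 1/(1/(144 - 33/16994)) = 1/(1/(2447103/16994)) = 1/(16994/2447103) = 2447103/16994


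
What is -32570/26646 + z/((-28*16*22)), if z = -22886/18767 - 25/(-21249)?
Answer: -21333230811553961/17454797650781568 ≈ -1.2222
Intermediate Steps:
z = -485835439/398779983 (z = -22886*1/18767 - 25*(-1/21249) = -22886/18767 + 25/21249 = -485835439/398779983 ≈ -1.2183)
-32570/26646 + z/((-28*16*22)) = -32570/26646 - 485835439/(398779983*(-28*16*22)) = -32570*1/26646 - 485835439/(398779983*((-448*22))) = -16285/13323 - 485835439/398779983/(-9856) = -16285/13323 - 485835439/398779983*(-1/9856) = -16285/13323 + 485835439/3930375512448 = -21333230811553961/17454797650781568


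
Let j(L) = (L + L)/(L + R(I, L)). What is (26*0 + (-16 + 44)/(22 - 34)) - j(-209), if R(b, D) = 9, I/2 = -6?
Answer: -1327/300 ≈ -4.4233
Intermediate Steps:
I = -12 (I = 2*(-6) = -12)
j(L) = 2*L/(9 + L) (j(L) = (L + L)/(L + 9) = (2*L)/(9 + L) = 2*L/(9 + L))
(26*0 + (-16 + 44)/(22 - 34)) - j(-209) = (26*0 + (-16 + 44)/(22 - 34)) - 2*(-209)/(9 - 209) = (0 + 28/(-12)) - 2*(-209)/(-200) = (0 + 28*(-1/12)) - 2*(-209)*(-1)/200 = (0 - 7/3) - 1*209/100 = -7/3 - 209/100 = -1327/300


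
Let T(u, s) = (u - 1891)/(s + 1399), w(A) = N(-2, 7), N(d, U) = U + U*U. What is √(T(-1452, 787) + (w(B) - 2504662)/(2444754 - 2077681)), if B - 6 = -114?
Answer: 3*I*√597553876549871710/802421578 ≈ 2.8901*I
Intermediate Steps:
B = -108 (B = 6 - 114 = -108)
N(d, U) = U + U²
w(A) = 56 (w(A) = 7*(1 + 7) = 7*8 = 56)
T(u, s) = (-1891 + u)/(1399 + s)
√(T(-1452, 787) + (w(B) - 2504662)/(2444754 - 2077681)) = √((-1891 - 1452)/(1399 + 787) + (56 - 2504662)/(2444754 - 2077681)) = √(-3343/2186 - 2504606/367073) = √(-6702193755/802421578) = 3*I*√597553876549871710/802421578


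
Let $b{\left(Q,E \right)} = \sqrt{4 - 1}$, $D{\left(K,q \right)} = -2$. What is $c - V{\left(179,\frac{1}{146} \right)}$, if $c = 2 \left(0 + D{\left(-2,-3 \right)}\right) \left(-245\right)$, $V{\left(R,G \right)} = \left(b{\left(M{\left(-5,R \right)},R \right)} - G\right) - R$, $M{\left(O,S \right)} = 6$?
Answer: $\frac{169215}{146} - \sqrt{3} \approx 1157.3$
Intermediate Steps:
$b{\left(Q,E \right)} = \sqrt{3}$
$V{\left(R,G \right)} = \sqrt{3} - G - R$ ($V{\left(R,G \right)} = \left(\sqrt{3} - G\right) - R = \sqrt{3} - G - R$)
$c = 980$ ($c = 2 \left(0 - 2\right) \left(-245\right) = 2 \left(-2\right) \left(-245\right) = \left(-4\right) \left(-245\right) = 980$)
$c - V{\left(179,\frac{1}{146} \right)} = 980 - \left(\sqrt{3} - \frac{1}{146} - 179\right) = 980 - \left(- \frac{26135}{146} + \sqrt{3}\right) = 980 + \left(\frac{26135}{146} - \sqrt{3}\right) = \frac{169215}{146} - \sqrt{3}$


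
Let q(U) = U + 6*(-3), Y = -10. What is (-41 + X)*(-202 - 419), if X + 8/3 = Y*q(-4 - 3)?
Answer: -128133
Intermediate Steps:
q(U) = -18 + U (q(U) = U - 18 = -18 + U)
X = 742/3 (X = -8/3 - 10*(-18 + (-4 - 3)) = -8/3 - 10*(-18 - 7) = -8/3 - 10*(-25) = -8/3 + 250 = 742/3 ≈ 247.33)
(-41 + X)*(-202 - 419) = (-41 + 742/3)*(-202 - 419) = (619/3)*(-621) = -128133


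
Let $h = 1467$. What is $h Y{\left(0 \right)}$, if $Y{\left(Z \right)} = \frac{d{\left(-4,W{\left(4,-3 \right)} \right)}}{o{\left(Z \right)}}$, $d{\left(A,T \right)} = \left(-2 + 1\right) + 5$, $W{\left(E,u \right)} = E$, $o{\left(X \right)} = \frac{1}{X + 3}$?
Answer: $17604$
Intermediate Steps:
$o{\left(X \right)} = \frac{1}{3 + X}$
$d{\left(A,T \right)} = 4$ ($d{\left(A,T \right)} = -1 + 5 = 4$)
$Y{\left(Z \right)} = 12 + 4 Z$ ($Y{\left(Z \right)} = \frac{4}{\frac{1}{3 + Z}} = 4 \left(3 + Z\right) = 12 + 4 Z$)
$h Y{\left(0 \right)} = 1467 \left(12 + 4 \cdot 0\right) = 1467 \left(12 + 0\right) = 1467 \cdot 12 = 17604$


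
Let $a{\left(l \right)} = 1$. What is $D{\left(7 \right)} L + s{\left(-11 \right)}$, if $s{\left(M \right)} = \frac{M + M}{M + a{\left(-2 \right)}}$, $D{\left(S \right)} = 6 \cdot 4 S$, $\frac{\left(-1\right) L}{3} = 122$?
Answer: $- \frac{307429}{5} \approx -61486.0$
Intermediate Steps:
$L = -366$ ($L = \left(-3\right) 122 = -366$)
$D{\left(S \right)} = 24 S$
$s{\left(M \right)} = \frac{2 M}{1 + M}$ ($s{\left(M \right)} = \frac{M + M}{M + 1} = \frac{2 M}{1 + M}$)
$D{\left(7 \right)} L + s{\left(-11 \right)} = 24 \cdot 7 \left(-366\right) + 2 \left(-11\right) \frac{1}{1 - 11} = 168 \left(-366\right) + 2 \left(-11\right) \frac{1}{-10} = -61488 + 2 \left(-11\right) \left(- \frac{1}{10}\right) = -61488 + \frac{11}{5} = - \frac{307429}{5}$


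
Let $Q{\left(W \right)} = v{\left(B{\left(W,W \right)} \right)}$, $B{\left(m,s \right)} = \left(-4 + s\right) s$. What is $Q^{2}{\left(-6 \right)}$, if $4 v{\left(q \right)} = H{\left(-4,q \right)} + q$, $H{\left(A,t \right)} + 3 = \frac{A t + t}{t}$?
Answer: $\frac{729}{4} \approx 182.25$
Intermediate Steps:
$H{\left(A,t \right)} = -3 + \frac{t + A t}{t}$ ($H{\left(A,t \right)} = -3 + \frac{A t + t}{t} = -3 + \frac{t + A t}{t}$)
$B{\left(m,s \right)} = s \left(-4 + s\right)$
$v{\left(q \right)} = - \frac{3}{2} + \frac{q}{4}$ ($v{\left(q \right)} = \frac{\left(-2 - 4\right) + q}{4} = \frac{-6 + q}{4} = - \frac{3}{2} + \frac{q}{4}$)
$Q{\left(W \right)} = - \frac{3}{2} + \frac{W \left(-4 + W\right)}{4}$
$Q^{2}{\left(-6 \right)} = \left(- \frac{3}{2} + \frac{1}{4} \left(-6\right) \left(-4 - 6\right)\right)^{2} = \left(- \frac{3}{2} + \frac{1}{4} \left(-6\right) \left(-10\right)\right)^{2} = \left(- \frac{3}{2} + 15\right)^{2} = \left(\frac{27}{2}\right)^{2} = \frac{729}{4}$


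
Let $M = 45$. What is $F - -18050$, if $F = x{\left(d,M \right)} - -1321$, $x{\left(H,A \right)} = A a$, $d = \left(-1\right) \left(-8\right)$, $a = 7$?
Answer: $19686$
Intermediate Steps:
$d = 8$
$x{\left(H,A \right)} = 7 A$ ($x{\left(H,A \right)} = A 7 = 7 A$)
$F = 1636$ ($F = 7 \cdot 45 - -1321 = 315 + 1321 = 1636$)
$F - -18050 = 1636 - -18050 = 1636 + 18050 = 19686$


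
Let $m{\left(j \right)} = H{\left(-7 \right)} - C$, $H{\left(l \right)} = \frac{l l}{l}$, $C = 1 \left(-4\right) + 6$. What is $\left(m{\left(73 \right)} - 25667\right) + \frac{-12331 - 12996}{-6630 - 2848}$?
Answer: $- \frac{243331801}{9478} \approx -25673.0$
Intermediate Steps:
$C = 2$ ($C = -4 + 6 = 2$)
$H{\left(l \right)} = l$ ($H{\left(l \right)} = \frac{l^{2}}{l} = l$)
$m{\left(j \right)} = -9$ ($m{\left(j \right)} = -7 - 2 = -9$)
$\left(m{\left(73 \right)} - 25667\right) + \frac{-12331 - 12996}{-6630 - 2848} = \left(-9 - 25667\right) + \frac{-12331 - 12996}{-6630 - 2848} = -25676 - \frac{25327}{-9478} = -25676 - - \frac{25327}{9478} = -25676 + \frac{25327}{9478} = - \frac{243331801}{9478}$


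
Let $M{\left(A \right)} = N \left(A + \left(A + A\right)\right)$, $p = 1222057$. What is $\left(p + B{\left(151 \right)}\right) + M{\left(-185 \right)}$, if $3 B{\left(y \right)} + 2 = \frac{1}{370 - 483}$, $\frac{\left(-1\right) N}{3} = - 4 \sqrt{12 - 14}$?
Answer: $\frac{414277096}{339} - 6660 i \sqrt{2} \approx 1.2221 \cdot 10^{6} - 9418.7 i$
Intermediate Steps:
$N = 12 i \sqrt{2}$ ($N = - 3 \left(- 4 \sqrt{12 - 14}\right) = - 3 \left(- 4 \sqrt{-2}\right) = - 3 \left(- 4 i \sqrt{2}\right) = 12 i \sqrt{2} \approx 16.971 i$)
$B{\left(y \right)} = - \frac{227}{339}$ ($B{\left(y \right)} = - \frac{2}{3} + \frac{1}{3 \left(370 - 483\right)} = - \frac{2}{3} + \frac{1}{3 \left(-113\right)} = - \frac{2}{3} + \frac{1}{3} \left(- \frac{1}{113}\right) = - \frac{2}{3} - \frac{1}{339} = - \frac{227}{339}$)
$M{\left(A \right)} = 36 i A \sqrt{2}$ ($M{\left(A \right)} = 12 i \sqrt{2} \left(A + \left(A + A\right)\right) = 12 i \sqrt{2} \left(A + 2 A\right) = 12 i \sqrt{2} \cdot 3 A = 36 i A \sqrt{2}$)
$\left(p + B{\left(151 \right)}\right) + M{\left(-185 \right)} = \left(1222057 - \frac{227}{339}\right) + 36 i \left(-185\right) \sqrt{2} = \frac{414277096}{339} - 6660 i \sqrt{2}$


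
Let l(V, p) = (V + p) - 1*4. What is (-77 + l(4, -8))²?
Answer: 7225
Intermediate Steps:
l(V, p) = -4 + V + p (l(V, p) = (V + p) - 4 = -4 + V + p)
(-77 + l(4, -8))² = (-77 + (-4 + 4 - 8))² = (-77 - 8)² = (-85)² = 7225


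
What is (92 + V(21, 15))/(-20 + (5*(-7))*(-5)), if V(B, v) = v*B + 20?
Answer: 427/155 ≈ 2.7548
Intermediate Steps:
V(B, v) = 20 + B*v (V(B, v) = B*v + 20 = 20 + B*v)
(92 + V(21, 15))/(-20 + (5*(-7))*(-5)) = (92 + (20 + 21*15))/(-20 + (5*(-7))*(-5)) = (92 + (20 + 315))/(-20 - 35*(-5)) = (92 + 335)/(-20 + 175) = 427/155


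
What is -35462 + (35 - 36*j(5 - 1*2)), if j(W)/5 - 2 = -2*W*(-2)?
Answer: -37947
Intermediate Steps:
j(W) = 10 + 20*W (j(W) = 10 + 5*(-2*W*(-2)) = 10 + 5*(4*W) = 10 + 20*W)
-35462 + (35 - 36*j(5 - 1*2)) = -35462 + (35 - 36*(10 + 20*(5 - 1*2))) = -35462 + (35 - 36*(10 + 20*(5 - 2))) = -35462 + (35 - 36*(10 + 20*3)) = -35462 + (35 - 36*(10 + 60)) = -35462 + (35 - 36*70) = -35462 + (35 - 2520) = -35462 - 2485 = -37947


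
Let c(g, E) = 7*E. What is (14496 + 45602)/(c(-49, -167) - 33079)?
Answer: -30049/17124 ≈ -1.7548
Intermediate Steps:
(14496 + 45602)/(c(-49, -167) - 33079) = (14496 + 45602)/(7*(-167) - 33079) = 60098/(-1169 - 33079) = 60098/(-34248) = 60098*(-1/34248) = -30049/17124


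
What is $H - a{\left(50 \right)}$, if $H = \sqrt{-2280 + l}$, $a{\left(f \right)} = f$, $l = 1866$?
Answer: $-50 + 3 i \sqrt{46} \approx -50.0 + 20.347 i$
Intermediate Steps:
$H = 3 i \sqrt{46}$ ($H = \sqrt{-2280 + 1866} = \sqrt{-414} = 3 i \sqrt{46} \approx 20.347 i$)
$H - a{\left(50 \right)} = 3 i \sqrt{46} - 50 = -50 + 3 i \sqrt{46}$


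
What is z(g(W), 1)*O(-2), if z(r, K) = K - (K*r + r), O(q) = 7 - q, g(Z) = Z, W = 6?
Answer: -99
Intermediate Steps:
z(r, K) = K - r - K*r (z(r, K) = K - (r + K*r) = K + (-r - K*r) = K - r - K*r)
z(g(W), 1)*O(-2) = (1 - 1*6 - 1*1*6)*(7 - 1*(-2)) = (1 - 6 - 6)*(7 + 2) = -11*9 = -99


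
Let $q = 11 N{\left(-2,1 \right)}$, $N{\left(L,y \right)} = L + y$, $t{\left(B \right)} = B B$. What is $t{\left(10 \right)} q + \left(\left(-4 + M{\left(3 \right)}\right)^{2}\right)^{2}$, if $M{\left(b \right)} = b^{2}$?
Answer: $-475$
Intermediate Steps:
$t{\left(B \right)} = B^{2}$
$q = -11$ ($q = 11 \left(-2 + 1\right) = 11 \left(-1\right) = -11$)
$t{\left(10 \right)} q + \left(\left(-4 + M{\left(3 \right)}\right)^{2}\right)^{2} = 10^{2} \left(-11\right) + \left(\left(-4 + 3^{2}\right)^{2}\right)^{2} = 100 \left(-11\right) + \left(\left(-4 + 9\right)^{2}\right)^{2} = -1100 + \left(5^{2}\right)^{2} = -1100 + 25^{2} = -1100 + 625 = -475$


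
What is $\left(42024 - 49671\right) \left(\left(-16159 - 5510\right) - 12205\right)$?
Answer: $259034478$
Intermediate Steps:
$\left(42024 - 49671\right) \left(\left(-16159 - 5510\right) - 12205\right) = - 7647 \left(-21669 - 12205\right) = \left(-7647\right) \left(-33874\right) = 259034478$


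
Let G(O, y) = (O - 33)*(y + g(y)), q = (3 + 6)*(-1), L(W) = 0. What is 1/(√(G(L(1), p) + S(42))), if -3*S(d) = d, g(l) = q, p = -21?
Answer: √61/244 ≈ 0.032009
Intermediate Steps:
q = -9 (q = 9*(-1) = -9)
g(l) = -9
G(O, y) = (-33 + O)*(-9 + y) (G(O, y) = (O - 33)*(y - 9) = (-33 + O)*(-9 + y))
S(d) = -d/3
1/(√(G(L(1), p) + S(42))) = 1/(√((297 - 33*(-21) - 9*0 + 0*(-21)) - ⅓*42)) = 1/(√((297 + 693 + 0 + 0) - 14)) = 1/(√(990 - 14)) = 1/(√976) = 1/(4*√61) = √61/244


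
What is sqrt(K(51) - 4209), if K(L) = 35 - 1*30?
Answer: 2*I*sqrt(1051) ≈ 64.838*I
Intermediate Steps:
K(L) = 5 (K(L) = 35 - 30 = 5)
sqrt(K(51) - 4209) = sqrt(5 - 4209) = sqrt(-4204) = 2*I*sqrt(1051)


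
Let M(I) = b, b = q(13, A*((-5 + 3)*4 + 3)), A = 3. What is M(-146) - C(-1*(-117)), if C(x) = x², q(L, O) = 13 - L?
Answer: -13689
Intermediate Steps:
b = 0 (b = 13 - 1*13 = 13 - 13 = 0)
M(I) = 0
M(-146) - C(-1*(-117)) = 0 - (-1*(-117))² = 0 - 1*117² = 0 - 1*13689 = 0 - 13689 = -13689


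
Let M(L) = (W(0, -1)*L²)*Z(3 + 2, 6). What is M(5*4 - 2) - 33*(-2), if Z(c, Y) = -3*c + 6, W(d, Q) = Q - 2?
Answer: 8814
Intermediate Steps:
W(d, Q) = -2 + Q
Z(c, Y) = 6 - 3*c
M(L) = 27*L² (M(L) = ((-2 - 1)*L²)*(6 - 3*(3 + 2)) = (-3*L²)*(6 - 3*5) = (-3*L²)*(6 - 15) = -3*L²*(-9) = 27*L²)
M(5*4 - 2) - 33*(-2) = 27*(5*4 - 2)² - 33*(-2) = 27*(20 - 2)² + 66 = 27*18² + 66 = 27*324 + 66 = 8748 + 66 = 8814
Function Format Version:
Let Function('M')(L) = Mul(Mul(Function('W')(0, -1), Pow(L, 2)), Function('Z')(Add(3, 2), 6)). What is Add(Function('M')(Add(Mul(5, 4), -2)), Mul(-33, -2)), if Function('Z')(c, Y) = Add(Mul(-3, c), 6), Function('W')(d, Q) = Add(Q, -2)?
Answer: 8814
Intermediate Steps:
Function('W')(d, Q) = Add(-2, Q)
Function('Z')(c, Y) = Add(6, Mul(-3, c))
Function('M')(L) = Mul(27, Pow(L, 2)) (Function('M')(L) = Mul(Mul(Add(-2, -1), Pow(L, 2)), Add(6, Mul(-3, Add(3, 2)))) = Mul(Mul(-3, Pow(L, 2)), Add(6, Mul(-3, 5))) = Mul(Mul(-3, Pow(L, 2)), Add(6, -15)) = Mul(Mul(-3, Pow(L, 2)), -9) = Mul(27, Pow(L, 2)))
Add(Function('M')(Add(Mul(5, 4), -2)), Mul(-33, -2)) = Add(Mul(27, Pow(Add(Mul(5, 4), -2), 2)), Mul(-33, -2)) = Add(Mul(27, Pow(Add(20, -2), 2)), 66) = Add(Mul(27, Pow(18, 2)), 66) = Add(Mul(27, 324), 66) = Add(8748, 66) = 8814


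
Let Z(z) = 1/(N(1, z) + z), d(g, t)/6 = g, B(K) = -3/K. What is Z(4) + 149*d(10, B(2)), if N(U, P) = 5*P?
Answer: 214561/24 ≈ 8940.0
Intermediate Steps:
d(g, t) = 6*g
Z(z) = 1/(6*z) (Z(z) = 1/(5*z + z) = 1/(6*z))
Z(4) + 149*d(10, B(2)) = (1/6)/4 + 149*(6*10) = (1/6)*(1/4) + 149*60 = 1/24 + 8940 = 214561/24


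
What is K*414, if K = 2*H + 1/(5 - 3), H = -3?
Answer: -2277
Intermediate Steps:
K = -11/2 (K = 2*(-3) + 1/(5 - 3) = -6 + 1/2 = -6 + ½ = -11/2 ≈ -5.5000)
K*414 = -11/2*414 = -2277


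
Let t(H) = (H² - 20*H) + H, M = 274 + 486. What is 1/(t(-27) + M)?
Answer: 1/2002 ≈ 0.00049950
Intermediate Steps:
M = 760
t(H) = H² - 19*H
1/(t(-27) + M) = 1/(-27*(-19 - 27) + 760) = 1/(-27*(-46) + 760) = 1/(1242 + 760) = 1/2002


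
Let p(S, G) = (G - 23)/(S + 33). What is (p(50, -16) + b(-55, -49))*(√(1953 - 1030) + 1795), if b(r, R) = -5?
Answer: -814930/83 - 454*√923/83 ≈ -9984.6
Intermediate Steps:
p(S, G) = (-23 + G)/(33 + S)
(p(50, -16) + b(-55, -49))*(√(1953 - 1030) + 1795) = ((-23 - 16)/(33 + 50) - 5)*(√(1953 - 1030) + 1795) = (-39/83 - 5)*(√923 + 1795) = ((1/83)*(-39) - 5)*(1795 + √923) = (-39/83 - 5)*(1795 + √923) = -454*(1795 + √923)/83 = -814930/83 - 454*√923/83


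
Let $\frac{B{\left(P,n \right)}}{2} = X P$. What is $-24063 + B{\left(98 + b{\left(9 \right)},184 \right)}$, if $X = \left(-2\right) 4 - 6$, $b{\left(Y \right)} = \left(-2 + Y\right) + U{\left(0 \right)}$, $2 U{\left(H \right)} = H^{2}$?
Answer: $-27003$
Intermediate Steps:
$U{\left(H \right)} = \frac{H^{2}}{2}$
$b{\left(Y \right)} = -2 + Y$ ($b{\left(Y \right)} = \left(-2 + Y\right) + \frac{0^{2}}{2} = \left(-2 + Y\right) + \frac{1}{2} \cdot 0 = \left(-2 + Y\right) + 0 = -2 + Y$)
$X = -14$ ($X = -8 - 6 = -14$)
$B{\left(P,n \right)} = - 28 P$ ($B{\left(P,n \right)} = 2 \left(- 14 P\right) = - 28 P$)
$-24063 + B{\left(98 + b{\left(9 \right)},184 \right)} = -24063 - 28 \left(98 + \left(-2 + 9\right)\right) = -24063 - 28 \left(98 + 7\right) = -24063 - 2940 = -27003$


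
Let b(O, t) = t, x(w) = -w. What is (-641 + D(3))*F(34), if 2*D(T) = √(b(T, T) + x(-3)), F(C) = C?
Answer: -21794 + 17*√6 ≈ -21752.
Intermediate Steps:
D(T) = √(3 + T)/2 (D(T) = √(T - 1*(-3))/2 = √(T + 3)/2 = √(3 + T)/2)
(-641 + D(3))*F(34) = (-641 + √(3 + 3)/2)*34 = (-641 + √6/2)*34 = -21794 + 17*√6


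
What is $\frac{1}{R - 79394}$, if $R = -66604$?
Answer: $- \frac{1}{145998} \approx -6.8494 \cdot 10^{-6}$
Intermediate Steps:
$\frac{1}{R - 79394} = \frac{1}{-66604 - 79394} = \frac{1}{-145998} = - \frac{1}{145998}$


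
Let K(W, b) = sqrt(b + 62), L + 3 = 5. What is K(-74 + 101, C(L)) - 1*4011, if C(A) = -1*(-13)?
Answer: -4011 + 5*sqrt(3) ≈ -4002.3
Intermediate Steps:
L = 2 (L = -3 + 5 = 2)
C(A) = 13
K(W, b) = sqrt(62 + b)
K(-74 + 101, C(L)) - 1*4011 = sqrt(62 + 13) - 1*4011 = sqrt(75) - 4011 = 5*sqrt(3) - 4011 = -4011 + 5*sqrt(3)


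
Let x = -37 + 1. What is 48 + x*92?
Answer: -3264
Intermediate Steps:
x = -36
48 + x*92 = 48 - 36*92 = 48 - 3312 = -3264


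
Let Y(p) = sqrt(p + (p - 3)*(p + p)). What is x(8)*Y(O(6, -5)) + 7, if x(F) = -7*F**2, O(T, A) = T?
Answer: 7 - 448*sqrt(42) ≈ -2896.4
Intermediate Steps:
Y(p) = sqrt(p + 2*p*(-3 + p)) (Y(p) = sqrt(p + (-3 + p)*(2*p)) = sqrt(p + 2*p*(-3 + p)))
x(8)*Y(O(6, -5)) + 7 = (-7*8**2)*sqrt(6*(-5 + 2*6)) + 7 = (-7*64)*sqrt(6*(-5 + 12)) + 7 = -448*sqrt(42) + 7 = 7 - 448*sqrt(42)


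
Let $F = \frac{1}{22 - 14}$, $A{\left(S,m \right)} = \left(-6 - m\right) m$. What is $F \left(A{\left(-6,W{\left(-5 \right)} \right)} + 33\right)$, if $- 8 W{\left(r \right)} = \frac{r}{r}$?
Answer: $\frac{2159}{512} \approx 4.2168$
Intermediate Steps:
$W{\left(r \right)} = - \frac{1}{8}$ ($W{\left(r \right)} = - \frac{r \frac{1}{r}}{8} = \left(- \frac{1}{8}\right) 1 = - \frac{1}{8}$)
$A{\left(S,m \right)} = m \left(-6 - m\right)$
$F = \frac{1}{8} \approx 0.125$
$F \left(A{\left(-6,W{\left(-5 \right)} \right)} + 33\right) = \frac{\left(-1\right) \left(- \frac{1}{8}\right) \left(6 - \frac{1}{8}\right) + 33}{8} = \frac{\left(-1\right) \left(- \frac{1}{8}\right) \frac{47}{8} + 33}{8} = \frac{\frac{47}{64} + 33}{8} = \frac{1}{8} \cdot \frac{2159}{64} = \frac{2159}{512}$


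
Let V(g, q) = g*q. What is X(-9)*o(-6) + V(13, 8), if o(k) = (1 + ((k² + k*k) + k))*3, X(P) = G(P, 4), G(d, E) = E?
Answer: 908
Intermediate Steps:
X(P) = 4
o(k) = 3 + 3*k + 6*k² (o(k) = (1 + ((k² + k²) + k))*3 = (1 + (2*k² + k))*3 = (1 + (k + 2*k²))*3 = (1 + k + 2*k²)*3 = 3 + 3*k + 6*k²)
X(-9)*o(-6) + V(13, 8) = 4*(3 + 3*(-6) + 6*(-6)²) + 13*8 = 4*(3 - 18 + 6*36) + 104 = 4*(3 - 18 + 216) + 104 = 4*201 + 104 = 804 + 104 = 908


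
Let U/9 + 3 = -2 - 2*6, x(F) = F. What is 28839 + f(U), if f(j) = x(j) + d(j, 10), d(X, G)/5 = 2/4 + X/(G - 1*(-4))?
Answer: 200437/7 ≈ 28634.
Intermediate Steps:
d(X, G) = 5/2 + 5*X/(4 + G) (d(X, G) = 5*(2/4 + X/(G - 1*(-4))) = 5*(2*(¼) + X/(G + 4)) = 5*(½ + X/(4 + G)) = 5/2 + 5*X/(4 + G))
U = -153 (U = -27 + 9*(-2 - 2*6) = -27 + 9*(-2 - 12) = -27 + 9*(-14) = -27 - 126 = -153)
f(j) = 5/2 + 19*j/14 (f(j) = j + 5*(4 + 10 + 2*j)/(2*(4 + 10)) = j + (5/2)*(14 + 2*j)/14 = j + (5/2)*(1/14)*(14 + 2*j) = j + (5/2 + 5*j/14) = 5/2 + 19*j/14)
28839 + f(U) = 28839 + (5/2 + (19/14)*(-153)) = 28839 + (5/2 - 2907/14) = 28839 - 1436/7 = 200437/7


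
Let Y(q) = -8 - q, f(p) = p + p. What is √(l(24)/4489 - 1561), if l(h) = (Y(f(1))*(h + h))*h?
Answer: 131*I*√409/67 ≈ 39.542*I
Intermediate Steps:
f(p) = 2*p
l(h) = -20*h² (l(h) = ((-8 - 2)*(h + h))*h = ((-8 - 1*2)*(2*h))*h = ((-8 - 2)*(2*h))*h = (-20*h)*h = -20*h²)
√(l(24)/4489 - 1561) = √(-20*24²/4489 - 1561) = √(-20*576*(1/4489) - 1561) = √(-11520*1/4489 - 1561) = √(-11520/4489 - 1561) = √(-7018849/4489) = 131*I*√409/67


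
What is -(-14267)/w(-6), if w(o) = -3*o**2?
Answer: -14267/108 ≈ -132.10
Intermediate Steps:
-(-14267)/w(-6) = -(-14267)/((-3*(-6)**2)) = -(-14267)/((-3*36)) = -(-14267)/(-108) = -(-14267)*(-1)/108 = -1297*11/108 = -14267/108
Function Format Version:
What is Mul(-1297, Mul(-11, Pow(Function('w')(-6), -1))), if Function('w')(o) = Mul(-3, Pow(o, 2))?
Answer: Rational(-14267, 108) ≈ -132.10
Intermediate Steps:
Mul(-1297, Mul(-11, Pow(Function('w')(-6), -1))) = Mul(-1297, Mul(-11, Pow(Mul(-3, Pow(-6, 2)), -1))) = Mul(-1297, Mul(-11, Pow(Mul(-3, 36), -1))) = Mul(-1297, Mul(-11, Pow(-108, -1))) = Mul(-1297, Mul(-11, Rational(-1, 108))) = Mul(-1297, Rational(11, 108)) = Rational(-14267, 108)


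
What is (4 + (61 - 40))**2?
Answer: 625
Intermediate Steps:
(4 + (61 - 40))**2 = (4 + 21)**2 = 25**2 = 625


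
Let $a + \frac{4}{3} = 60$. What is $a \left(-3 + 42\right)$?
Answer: $2288$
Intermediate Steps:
$a = \frac{176}{3}$ ($a = - \frac{4}{3} + 60 = \frac{176}{3} \approx 58.667$)
$a \left(-3 + 42\right) = \frac{176 \left(-3 + 42\right)}{3} = \frac{176}{3} \cdot 39 = 2288$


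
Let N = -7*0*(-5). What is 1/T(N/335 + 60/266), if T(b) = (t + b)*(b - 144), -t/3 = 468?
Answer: 17689/3570115644 ≈ 4.9547e-6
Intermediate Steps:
N = 0 (N = 0*(-5) = 0)
t = -1404 (t = -3*468 = -1404)
T(b) = (-1404 + b)*(-144 + b) (T(b) = (-1404 + b)*(b - 144) = (-1404 + b)*(-144 + b))
1/T(N/335 + 60/266) = 1/(202176 + (0/335 + 60/266)² - 1548*(0/335 + 60/266)) = 1/(202176 + (0*(1/335) + 60*(1/266))² - 1548*(0*(1/335) + 60*(1/266))) = 1/(202176 + (0 + 30/133)² - 1548*(0 + 30/133)) = 1/(202176 + (30/133)² - 1548*30/133) = 1/(202176 + 900/17689 - 46440/133) = 1/(3570115644/17689) = 17689/3570115644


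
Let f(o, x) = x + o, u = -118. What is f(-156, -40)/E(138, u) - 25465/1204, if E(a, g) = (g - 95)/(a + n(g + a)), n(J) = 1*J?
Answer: 31861427/256452 ≈ 124.24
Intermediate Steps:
n(J) = J
f(o, x) = o + x
E(a, g) = (-95 + g)/(g + 2*a) (E(a, g) = (g - 95)/(a + (g + a)) = (-95 + g)/(a + (a + g)) = (-95 + g)/(g + 2*a))
f(-156, -40)/E(138, u) - 25465/1204 = (-156 - 40)/(((-95 - 118)/(-118 + 2*138))) - 25465/1204 = -196/(-213/(-118 + 276)) - 25465*1/1204 = -196/(-213/158) - 25465/1204 = -196*(-158/213) - 25465/1204 = 30968/213 - 25465/1204 = 31861427/256452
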